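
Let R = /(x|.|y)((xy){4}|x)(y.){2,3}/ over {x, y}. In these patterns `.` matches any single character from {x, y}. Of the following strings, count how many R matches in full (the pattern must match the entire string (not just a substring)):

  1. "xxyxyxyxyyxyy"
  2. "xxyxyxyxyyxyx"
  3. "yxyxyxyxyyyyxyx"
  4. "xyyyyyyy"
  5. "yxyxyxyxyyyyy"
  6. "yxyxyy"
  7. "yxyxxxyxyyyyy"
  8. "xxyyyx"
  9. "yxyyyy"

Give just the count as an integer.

7

1 → match
2 → match
3 → match
4 → no match
5 → match
6 → match
7 → no match
8 → match
9 → match
Total matched: 7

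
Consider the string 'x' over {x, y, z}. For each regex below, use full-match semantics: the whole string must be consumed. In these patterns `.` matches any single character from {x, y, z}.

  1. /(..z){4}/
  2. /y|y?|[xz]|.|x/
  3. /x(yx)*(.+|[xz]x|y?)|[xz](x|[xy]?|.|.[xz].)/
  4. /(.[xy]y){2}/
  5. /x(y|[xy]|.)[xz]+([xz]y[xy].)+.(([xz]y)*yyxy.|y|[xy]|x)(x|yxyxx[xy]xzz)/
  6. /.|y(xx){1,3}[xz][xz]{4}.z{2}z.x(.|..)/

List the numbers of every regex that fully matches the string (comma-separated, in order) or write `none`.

1 → no match — must end with 'z'
2 → match
3 → match
4 → no match — must end with 'y'
5 → no match
6 → match

2, 3, 6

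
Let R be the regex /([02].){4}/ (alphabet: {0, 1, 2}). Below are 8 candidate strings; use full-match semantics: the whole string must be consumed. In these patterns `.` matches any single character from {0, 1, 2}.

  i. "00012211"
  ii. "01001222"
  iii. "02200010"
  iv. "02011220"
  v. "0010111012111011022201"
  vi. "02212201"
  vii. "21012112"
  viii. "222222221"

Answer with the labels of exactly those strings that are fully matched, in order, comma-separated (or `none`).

vi

i. "00012211" → no match
ii. "01001222" → no match
iii. "02200010" → no match
iv. "02011220" → no match
v → no match
vi. "02212201" → match
vii. "21012112" → no match
viii. "222222221" → no match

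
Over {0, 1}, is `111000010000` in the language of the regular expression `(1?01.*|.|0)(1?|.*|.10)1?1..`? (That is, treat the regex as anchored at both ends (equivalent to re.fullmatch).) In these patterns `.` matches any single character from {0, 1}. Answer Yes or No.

No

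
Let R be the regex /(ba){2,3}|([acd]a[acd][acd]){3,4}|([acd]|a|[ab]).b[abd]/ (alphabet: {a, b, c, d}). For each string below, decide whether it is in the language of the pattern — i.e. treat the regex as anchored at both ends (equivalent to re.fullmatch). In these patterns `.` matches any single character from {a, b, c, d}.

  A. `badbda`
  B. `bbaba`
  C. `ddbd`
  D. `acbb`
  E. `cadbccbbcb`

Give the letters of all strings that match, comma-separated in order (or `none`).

A → no match
B → no match
C → match
D → match
E → no match

C, D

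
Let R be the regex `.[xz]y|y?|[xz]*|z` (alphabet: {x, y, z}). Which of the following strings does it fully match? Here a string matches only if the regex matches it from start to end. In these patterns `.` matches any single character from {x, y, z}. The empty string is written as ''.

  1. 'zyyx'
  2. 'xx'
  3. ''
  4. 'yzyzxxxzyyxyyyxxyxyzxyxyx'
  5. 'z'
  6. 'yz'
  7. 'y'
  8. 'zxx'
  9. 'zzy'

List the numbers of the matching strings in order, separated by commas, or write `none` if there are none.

1. 'zyyx' → no match
2. 'xx' → match
3. '' → match
4 → no match
5. 'z' → match
6. 'yz' → no match
7. 'y' → match
8. 'zxx' → match
9. 'zzy' → match

2, 3, 5, 7, 8, 9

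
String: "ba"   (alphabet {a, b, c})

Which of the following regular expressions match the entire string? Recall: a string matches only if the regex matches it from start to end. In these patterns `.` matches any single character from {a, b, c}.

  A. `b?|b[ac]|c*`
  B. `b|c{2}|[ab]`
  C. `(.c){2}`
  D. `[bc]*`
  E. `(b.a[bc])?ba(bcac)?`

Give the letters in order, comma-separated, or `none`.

A, E

A → match
B → no match
C → no match — must end with "c"
D → no match
E → match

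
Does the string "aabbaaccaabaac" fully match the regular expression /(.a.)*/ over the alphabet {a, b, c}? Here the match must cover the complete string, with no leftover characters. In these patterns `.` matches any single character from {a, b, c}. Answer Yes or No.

No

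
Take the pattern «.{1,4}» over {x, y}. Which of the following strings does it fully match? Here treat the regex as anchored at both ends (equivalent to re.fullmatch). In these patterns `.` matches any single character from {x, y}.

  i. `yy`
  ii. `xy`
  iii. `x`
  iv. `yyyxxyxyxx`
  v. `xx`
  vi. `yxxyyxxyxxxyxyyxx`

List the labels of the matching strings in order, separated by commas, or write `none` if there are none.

i, ii, iii, v

i → match
ii → match
iii → match
iv → no match
v → match
vi → no match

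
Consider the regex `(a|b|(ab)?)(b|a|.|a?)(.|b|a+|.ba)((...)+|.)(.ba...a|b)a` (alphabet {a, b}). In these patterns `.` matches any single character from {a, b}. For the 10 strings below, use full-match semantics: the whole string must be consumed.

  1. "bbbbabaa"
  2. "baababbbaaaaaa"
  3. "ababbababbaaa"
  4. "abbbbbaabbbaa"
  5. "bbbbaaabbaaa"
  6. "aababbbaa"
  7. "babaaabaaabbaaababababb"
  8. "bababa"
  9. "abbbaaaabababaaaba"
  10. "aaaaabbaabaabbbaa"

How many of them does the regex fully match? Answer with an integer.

1 → no match
2 → match
3 → match
4 → no match
5 → no match
6 → no match
7 → no match — must end with "a"
8 → match
9 → match
10 → no match
Total matched: 4

4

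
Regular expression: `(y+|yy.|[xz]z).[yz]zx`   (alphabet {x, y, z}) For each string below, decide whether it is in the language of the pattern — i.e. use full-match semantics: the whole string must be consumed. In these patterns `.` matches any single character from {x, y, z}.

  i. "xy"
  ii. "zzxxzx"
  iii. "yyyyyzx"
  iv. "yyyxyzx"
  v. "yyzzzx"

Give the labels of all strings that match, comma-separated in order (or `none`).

iii, iv, v

i → no match — must end with "zx"
ii → no match
iii → match
iv → match
v → match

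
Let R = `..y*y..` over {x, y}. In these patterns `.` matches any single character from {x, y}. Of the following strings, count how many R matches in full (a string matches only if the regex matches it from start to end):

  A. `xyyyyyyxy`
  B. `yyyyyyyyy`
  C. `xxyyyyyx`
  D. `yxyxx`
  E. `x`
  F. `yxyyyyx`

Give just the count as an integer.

A. `xyyyyyyxy` → match
B. `yyyyyyyyy` → match
C. `xxyyyyyx` → match
D. `yxyxx` → match
E. `x` → no match
F. `yxyyyyx` → match
Total matched: 5

5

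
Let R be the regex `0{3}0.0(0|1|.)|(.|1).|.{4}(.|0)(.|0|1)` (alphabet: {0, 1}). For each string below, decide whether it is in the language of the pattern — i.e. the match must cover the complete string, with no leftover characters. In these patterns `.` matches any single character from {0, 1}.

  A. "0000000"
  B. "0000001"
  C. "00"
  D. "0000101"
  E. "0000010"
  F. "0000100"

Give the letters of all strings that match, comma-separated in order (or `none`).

A, B, C, D, F

A → match
B → match
C → match
D → match
E → no match
F → match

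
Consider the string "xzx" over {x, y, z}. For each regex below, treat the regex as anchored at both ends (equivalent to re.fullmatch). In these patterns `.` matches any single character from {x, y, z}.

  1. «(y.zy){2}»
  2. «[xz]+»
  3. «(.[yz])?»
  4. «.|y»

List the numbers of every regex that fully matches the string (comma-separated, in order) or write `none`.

1 → no match — must start with "y"
2 → match
3 → no match
4 → no match

2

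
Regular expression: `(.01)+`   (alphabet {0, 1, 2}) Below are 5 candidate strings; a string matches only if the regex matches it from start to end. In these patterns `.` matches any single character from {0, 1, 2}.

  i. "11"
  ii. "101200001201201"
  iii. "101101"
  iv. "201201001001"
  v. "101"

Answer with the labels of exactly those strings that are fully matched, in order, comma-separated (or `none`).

iii, iv, v

i → no match — must end with "01"
ii → no match
iii → match
iv → match
v → match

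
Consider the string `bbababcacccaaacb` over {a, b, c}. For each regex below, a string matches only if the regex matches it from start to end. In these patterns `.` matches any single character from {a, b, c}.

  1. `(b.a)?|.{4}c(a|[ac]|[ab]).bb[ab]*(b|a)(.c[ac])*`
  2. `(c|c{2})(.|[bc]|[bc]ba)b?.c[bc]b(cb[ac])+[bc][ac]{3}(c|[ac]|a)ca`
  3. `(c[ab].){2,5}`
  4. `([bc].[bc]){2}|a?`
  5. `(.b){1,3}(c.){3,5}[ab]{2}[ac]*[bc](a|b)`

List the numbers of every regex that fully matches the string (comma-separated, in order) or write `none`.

5

1 → no match
2 → no match — must start with `c`
3 → no match — must start with `c`
4 → no match
5 → match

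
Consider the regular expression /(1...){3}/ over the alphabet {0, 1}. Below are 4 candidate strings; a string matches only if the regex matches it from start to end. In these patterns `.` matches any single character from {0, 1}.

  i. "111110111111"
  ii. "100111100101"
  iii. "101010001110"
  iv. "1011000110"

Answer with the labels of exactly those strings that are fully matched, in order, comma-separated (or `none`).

i, iii

i → match
ii → no match
iii → match
iv → no match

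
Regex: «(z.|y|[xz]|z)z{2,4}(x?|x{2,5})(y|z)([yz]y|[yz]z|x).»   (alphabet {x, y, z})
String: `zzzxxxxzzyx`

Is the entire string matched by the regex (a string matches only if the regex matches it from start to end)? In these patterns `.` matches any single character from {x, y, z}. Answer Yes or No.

Yes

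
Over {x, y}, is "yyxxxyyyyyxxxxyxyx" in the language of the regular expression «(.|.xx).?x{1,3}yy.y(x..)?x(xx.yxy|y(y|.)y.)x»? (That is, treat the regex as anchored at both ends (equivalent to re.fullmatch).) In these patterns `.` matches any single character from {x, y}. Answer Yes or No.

No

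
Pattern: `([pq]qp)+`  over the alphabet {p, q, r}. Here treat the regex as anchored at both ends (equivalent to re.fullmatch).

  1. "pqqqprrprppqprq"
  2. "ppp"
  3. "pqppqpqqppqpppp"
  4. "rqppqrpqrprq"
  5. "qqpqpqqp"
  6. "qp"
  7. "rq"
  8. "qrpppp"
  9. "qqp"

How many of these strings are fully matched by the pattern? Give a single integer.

1

1 → no match — must end with "qp"
2 → no match — must end with "qp"
3 → no match — must end with "qp"
4 → no match — must end with "qp"
5 → no match
6 → no match
7 → no match — must end with "qp"
8 → no match — must end with "qp"
9 → match
Total matched: 1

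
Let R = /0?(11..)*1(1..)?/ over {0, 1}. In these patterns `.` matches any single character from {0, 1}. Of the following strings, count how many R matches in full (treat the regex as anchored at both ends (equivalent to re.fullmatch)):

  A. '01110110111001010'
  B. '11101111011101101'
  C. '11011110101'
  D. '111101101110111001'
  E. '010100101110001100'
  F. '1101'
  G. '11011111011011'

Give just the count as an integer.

1

A → no match
B → no match
C → no match
D → no match
E → no match
F → match
G → no match
Total matched: 1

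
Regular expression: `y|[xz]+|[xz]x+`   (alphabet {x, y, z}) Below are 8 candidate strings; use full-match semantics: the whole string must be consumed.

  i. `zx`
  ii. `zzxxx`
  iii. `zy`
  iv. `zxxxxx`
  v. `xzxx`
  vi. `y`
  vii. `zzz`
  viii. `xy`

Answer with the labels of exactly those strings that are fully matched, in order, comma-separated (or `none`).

i, ii, iv, v, vi, vii

i → match
ii → match
iii → no match
iv → match
v → match
vi → match
vii → match
viii → no match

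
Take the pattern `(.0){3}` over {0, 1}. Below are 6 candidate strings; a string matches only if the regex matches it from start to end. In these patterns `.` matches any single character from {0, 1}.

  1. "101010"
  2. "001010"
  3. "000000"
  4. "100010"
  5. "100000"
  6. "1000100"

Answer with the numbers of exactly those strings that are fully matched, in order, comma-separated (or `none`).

1, 2, 3, 4, 5

1 → match
2 → match
3 → match
4 → match
5 → match
6 → no match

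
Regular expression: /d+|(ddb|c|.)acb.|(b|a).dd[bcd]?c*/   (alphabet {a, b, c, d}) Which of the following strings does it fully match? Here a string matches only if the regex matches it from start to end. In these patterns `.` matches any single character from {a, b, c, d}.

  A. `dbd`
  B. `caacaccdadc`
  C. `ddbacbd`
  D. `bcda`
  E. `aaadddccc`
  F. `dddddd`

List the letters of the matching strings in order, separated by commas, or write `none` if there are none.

C, F

A → no match
B → no match
C → match
D → no match
E → no match
F → match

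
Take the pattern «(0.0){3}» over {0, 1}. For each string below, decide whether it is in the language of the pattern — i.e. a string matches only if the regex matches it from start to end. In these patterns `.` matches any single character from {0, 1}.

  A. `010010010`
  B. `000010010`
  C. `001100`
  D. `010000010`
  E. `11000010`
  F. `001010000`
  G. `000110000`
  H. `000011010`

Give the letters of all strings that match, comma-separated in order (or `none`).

A, B, D

A → match
B → match
C → no match
D → match
E → no match — must start with `0`
F → no match
G → no match
H → no match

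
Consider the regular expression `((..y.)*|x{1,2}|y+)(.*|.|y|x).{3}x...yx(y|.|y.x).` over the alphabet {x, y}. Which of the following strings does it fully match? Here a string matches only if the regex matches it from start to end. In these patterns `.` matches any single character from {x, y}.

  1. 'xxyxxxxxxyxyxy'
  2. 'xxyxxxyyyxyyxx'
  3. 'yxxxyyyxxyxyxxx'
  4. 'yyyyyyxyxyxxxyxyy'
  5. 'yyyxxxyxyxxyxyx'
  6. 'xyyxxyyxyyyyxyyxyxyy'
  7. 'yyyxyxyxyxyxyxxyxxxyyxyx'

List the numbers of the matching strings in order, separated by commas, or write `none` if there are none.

1 → no match
2 → match
3 → match
4 → no match
5 → match
6 → match
7 → match

2, 3, 5, 6, 7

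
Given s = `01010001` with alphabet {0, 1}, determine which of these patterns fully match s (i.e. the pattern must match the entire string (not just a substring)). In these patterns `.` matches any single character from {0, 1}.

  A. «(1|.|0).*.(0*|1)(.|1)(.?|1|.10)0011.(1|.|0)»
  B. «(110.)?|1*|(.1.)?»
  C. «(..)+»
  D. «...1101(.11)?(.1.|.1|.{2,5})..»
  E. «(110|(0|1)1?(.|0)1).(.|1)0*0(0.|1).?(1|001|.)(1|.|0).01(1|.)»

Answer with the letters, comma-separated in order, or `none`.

A → no match
B → no match
C → match
D → no match
E → no match

C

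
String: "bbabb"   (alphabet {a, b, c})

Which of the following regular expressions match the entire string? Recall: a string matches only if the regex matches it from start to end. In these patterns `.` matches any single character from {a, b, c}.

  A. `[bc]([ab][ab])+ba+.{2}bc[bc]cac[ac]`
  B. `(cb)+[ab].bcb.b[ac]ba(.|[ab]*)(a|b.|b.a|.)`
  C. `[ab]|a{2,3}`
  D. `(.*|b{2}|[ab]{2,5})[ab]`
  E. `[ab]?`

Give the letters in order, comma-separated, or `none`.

A → no match
B → no match — must start with "cb"
C → no match
D → match
E → no match

D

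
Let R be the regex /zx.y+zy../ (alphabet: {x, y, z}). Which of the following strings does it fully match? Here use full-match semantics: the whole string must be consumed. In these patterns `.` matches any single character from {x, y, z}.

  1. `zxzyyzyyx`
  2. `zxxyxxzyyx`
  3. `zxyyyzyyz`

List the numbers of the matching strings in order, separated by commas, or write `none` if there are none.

1 → match
2 → no match
3 → match

1, 3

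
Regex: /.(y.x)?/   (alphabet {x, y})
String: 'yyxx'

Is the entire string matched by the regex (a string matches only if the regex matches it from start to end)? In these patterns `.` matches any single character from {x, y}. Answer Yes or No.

Yes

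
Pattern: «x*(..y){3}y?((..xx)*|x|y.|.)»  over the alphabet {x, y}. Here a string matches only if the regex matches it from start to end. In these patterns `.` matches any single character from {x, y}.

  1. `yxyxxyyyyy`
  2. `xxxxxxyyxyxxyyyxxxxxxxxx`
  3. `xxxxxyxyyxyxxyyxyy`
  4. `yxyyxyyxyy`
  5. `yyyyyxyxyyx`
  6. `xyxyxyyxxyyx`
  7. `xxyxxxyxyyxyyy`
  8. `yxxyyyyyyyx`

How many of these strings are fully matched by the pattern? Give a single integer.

3

1 → match
2 → no match
3 → no match
4 → match
5 → no match
6 → match
7 → no match
8 → no match
Total matched: 3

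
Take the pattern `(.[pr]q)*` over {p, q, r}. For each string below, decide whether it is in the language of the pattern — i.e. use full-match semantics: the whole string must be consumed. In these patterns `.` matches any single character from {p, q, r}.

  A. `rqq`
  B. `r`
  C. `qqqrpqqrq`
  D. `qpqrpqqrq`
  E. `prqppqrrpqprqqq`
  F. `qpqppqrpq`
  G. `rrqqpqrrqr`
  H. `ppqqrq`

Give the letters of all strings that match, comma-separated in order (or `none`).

D, F, H

A → no match
B → no match
C → no match
D → match
E → no match
F → match
G → no match
H → match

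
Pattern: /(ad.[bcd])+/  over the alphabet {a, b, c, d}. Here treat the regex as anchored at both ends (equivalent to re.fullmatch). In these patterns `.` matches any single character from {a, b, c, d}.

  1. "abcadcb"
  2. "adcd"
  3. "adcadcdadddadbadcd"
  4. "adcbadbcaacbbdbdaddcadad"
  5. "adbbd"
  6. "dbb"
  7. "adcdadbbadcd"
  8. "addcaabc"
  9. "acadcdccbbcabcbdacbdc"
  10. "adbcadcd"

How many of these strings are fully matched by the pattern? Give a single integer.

3

1 → no match — must start with "ad"
2 → match
3 → no match
4 → no match
5 → no match
6 → no match — must start with "ad"
7 → match
8 → no match
9 → no match — must start with "ad"
10 → match
Total matched: 3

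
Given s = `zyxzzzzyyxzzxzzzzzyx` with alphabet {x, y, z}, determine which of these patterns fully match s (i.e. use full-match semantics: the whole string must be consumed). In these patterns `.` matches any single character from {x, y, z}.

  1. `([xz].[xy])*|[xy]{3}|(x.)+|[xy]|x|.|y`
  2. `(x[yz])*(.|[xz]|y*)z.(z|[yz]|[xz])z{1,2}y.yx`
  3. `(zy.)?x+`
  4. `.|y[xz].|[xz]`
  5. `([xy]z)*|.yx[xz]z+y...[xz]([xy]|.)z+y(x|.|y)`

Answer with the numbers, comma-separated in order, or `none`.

5

1 → no match
2 → no match
3 → no match
4 → no match
5 → match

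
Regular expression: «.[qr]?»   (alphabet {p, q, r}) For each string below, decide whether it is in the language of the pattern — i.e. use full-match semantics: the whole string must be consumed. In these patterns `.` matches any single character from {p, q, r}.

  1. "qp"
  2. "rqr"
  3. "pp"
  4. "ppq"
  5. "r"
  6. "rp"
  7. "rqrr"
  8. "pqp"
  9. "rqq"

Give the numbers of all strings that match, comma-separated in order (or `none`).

5

1 → no match
2 → no match
3 → no match
4 → no match
5 → match
6 → no match
7 → no match
8 → no match
9 → no match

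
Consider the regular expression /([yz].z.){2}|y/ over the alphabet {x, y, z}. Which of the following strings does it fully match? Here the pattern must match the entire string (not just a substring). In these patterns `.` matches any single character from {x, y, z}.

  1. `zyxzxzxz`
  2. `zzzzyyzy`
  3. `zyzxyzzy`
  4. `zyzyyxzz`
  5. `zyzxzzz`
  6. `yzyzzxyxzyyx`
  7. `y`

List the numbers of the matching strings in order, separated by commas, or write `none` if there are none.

1 → no match
2 → match
3 → match
4 → match
5 → no match
6 → no match
7 → match

2, 3, 4, 7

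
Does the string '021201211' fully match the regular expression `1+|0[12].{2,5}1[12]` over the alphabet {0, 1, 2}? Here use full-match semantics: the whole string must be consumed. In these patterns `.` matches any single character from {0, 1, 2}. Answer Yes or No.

Yes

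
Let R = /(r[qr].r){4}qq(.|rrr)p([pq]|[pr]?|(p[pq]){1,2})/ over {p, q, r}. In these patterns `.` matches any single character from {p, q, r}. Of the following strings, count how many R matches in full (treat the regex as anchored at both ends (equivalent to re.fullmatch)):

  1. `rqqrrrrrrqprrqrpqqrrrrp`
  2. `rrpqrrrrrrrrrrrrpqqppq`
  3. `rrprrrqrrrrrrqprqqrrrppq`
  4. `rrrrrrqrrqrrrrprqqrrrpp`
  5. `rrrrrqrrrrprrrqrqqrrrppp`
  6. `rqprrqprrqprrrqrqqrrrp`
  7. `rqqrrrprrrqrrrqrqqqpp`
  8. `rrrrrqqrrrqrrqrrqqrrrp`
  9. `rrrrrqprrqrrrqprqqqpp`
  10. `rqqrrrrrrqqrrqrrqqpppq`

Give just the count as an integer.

8

1 → no match
2 → no match
3 → match
4 → match
5 → match
6 → match
7 → match
8 → match
9 → match
10 → match
Total matched: 8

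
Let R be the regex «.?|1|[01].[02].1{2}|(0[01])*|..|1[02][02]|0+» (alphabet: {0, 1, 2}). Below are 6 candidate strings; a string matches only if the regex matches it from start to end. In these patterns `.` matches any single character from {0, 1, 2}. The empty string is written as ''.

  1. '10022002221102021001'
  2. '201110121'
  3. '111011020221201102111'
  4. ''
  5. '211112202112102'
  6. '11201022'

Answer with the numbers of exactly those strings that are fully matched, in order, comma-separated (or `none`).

4

1 → no match
2. '201110121' → no match
3 → no match
4. '' → match
5 → no match
6. '11201022' → no match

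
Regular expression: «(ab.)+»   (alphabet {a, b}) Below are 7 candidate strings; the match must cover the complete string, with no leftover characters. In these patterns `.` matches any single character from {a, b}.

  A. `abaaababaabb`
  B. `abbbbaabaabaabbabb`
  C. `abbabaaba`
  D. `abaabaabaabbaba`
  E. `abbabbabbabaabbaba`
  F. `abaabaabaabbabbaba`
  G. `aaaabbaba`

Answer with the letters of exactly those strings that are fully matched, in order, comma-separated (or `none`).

A. `abaaababaabb` → no match
B → no match
C. `abbabaaba` → match
D → match
E → match
F → match
G. `aaaabbaba` → no match — must start with `ab`

C, D, E, F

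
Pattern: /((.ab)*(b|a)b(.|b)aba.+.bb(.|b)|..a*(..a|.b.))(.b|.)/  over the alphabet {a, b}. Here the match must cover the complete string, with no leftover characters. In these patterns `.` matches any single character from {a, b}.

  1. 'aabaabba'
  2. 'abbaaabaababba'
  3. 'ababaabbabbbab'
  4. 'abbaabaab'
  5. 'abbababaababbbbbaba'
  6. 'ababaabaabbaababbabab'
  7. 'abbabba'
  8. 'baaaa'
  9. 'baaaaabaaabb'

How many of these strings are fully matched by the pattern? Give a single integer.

0

1 → no match
2 → no match
3 → no match
4 → no match
5 → no match
6 → no match
7 → no match
8 → no match
9 → no match
Total matched: 0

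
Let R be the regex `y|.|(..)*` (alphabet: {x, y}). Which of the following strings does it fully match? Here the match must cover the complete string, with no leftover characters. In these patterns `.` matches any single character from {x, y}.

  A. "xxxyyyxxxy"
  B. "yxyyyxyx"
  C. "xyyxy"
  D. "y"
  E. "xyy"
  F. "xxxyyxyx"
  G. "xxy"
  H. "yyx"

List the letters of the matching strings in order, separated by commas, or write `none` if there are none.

A → match
B → match
C → no match
D → match
E → no match
F → match
G → no match
H → no match

A, B, D, F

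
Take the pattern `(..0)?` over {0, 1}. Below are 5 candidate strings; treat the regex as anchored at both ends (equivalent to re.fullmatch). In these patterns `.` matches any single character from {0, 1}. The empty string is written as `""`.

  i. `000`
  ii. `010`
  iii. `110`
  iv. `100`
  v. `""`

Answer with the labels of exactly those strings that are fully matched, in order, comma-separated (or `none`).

i, ii, iii, iv, v

i → match
ii → match
iii → match
iv → match
v → match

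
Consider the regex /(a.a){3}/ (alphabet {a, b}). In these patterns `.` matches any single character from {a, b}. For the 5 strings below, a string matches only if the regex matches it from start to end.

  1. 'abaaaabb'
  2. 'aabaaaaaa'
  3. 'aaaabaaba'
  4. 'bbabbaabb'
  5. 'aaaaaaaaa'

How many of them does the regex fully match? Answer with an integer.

2

1 → no match — must end with 'a'
2 → no match
3 → match
4 → no match — must start with 'a'
5 → match
Total matched: 2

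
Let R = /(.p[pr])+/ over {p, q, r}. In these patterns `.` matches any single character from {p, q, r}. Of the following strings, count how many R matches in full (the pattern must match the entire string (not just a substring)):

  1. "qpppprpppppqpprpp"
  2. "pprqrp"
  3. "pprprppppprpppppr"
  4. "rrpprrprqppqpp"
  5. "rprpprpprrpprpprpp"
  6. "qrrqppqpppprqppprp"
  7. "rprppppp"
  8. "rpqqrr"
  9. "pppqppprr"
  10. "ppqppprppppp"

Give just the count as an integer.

1 → no match
2 → no match
3 → no match
4 → no match
5 → match
6 → no match
7 → no match
8 → no match
9 → no match
10 → no match
Total matched: 1

1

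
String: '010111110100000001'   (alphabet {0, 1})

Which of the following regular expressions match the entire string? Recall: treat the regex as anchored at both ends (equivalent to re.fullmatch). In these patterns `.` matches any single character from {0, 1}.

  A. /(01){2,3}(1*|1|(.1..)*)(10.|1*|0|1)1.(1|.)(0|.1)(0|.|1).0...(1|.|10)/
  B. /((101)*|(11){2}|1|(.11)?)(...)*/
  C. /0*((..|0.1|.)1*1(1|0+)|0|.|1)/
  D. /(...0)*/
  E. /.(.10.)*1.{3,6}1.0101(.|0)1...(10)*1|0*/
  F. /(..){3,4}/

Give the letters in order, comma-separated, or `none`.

A → match
B → match
C → no match
D → no match
E → no match
F → no match

A, B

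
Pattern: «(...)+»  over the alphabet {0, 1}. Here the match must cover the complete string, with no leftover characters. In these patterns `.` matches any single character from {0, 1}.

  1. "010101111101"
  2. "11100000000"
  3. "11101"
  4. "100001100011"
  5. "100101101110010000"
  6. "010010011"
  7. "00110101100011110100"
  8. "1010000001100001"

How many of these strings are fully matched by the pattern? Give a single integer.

4

1. "010101111101" → match
2. "11100000000" → no match
3. "11101" → no match
4. "100001100011" → match
5 → match
6. "010010011" → match
7 → no match
8 → no match
Total matched: 4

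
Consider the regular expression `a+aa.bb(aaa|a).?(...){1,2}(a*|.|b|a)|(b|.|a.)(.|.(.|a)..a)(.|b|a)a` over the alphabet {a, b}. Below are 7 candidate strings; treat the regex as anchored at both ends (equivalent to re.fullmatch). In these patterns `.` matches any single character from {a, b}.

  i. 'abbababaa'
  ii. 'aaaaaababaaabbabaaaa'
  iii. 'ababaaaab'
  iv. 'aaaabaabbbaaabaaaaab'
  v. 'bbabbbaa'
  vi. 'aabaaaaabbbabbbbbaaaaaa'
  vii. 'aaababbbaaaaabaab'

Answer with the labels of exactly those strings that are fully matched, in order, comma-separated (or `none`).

i → no match
ii → no match
iii → no match
iv → no match
v → no match
vi → no match
vii → no match

none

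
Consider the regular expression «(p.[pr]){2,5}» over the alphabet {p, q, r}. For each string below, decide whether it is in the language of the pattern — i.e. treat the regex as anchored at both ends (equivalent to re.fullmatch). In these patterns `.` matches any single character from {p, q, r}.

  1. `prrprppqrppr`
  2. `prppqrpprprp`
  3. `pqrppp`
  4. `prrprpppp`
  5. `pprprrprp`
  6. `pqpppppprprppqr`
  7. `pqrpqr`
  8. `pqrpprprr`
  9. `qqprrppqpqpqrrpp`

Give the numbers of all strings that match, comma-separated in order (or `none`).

1 → match
2 → match
3 → match
4 → match
5 → match
6 → match
7 → match
8 → match
9 → no match — must start with `p`

1, 2, 3, 4, 5, 6, 7, 8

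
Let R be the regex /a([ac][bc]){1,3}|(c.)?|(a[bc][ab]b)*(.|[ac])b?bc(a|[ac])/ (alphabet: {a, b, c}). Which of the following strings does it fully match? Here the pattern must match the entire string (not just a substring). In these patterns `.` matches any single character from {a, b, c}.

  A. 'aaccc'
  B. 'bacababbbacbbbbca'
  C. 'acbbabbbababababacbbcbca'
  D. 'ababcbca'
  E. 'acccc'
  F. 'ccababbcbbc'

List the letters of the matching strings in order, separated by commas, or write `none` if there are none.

A, C, D, E

A. 'aaccc' → match
B → no match
C → match
D. 'ababcbca' → match
E. 'acccc' → match
F. 'ccababbcbbc' → no match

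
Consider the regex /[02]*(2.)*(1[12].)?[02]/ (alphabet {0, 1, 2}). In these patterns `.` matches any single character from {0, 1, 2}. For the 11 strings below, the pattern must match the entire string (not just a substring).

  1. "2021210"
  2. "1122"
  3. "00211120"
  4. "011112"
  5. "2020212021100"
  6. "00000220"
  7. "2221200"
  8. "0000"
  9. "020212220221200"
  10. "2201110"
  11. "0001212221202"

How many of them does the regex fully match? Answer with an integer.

1 → match
2 → match
3 → match
4 → no match
5 → no match
6 → match
7 → match
8 → match
9 → match
10 → match
11 → no match
Total matched: 8

8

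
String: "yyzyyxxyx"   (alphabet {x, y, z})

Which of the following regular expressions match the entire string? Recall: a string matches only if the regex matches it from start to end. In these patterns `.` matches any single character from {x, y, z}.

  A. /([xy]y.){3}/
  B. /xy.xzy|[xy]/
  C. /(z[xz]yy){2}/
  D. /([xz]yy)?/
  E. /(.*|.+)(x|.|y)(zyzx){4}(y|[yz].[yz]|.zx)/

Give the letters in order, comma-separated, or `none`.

A → match
B → no match
C → no match — must start with "z"
D → no match
E → no match

A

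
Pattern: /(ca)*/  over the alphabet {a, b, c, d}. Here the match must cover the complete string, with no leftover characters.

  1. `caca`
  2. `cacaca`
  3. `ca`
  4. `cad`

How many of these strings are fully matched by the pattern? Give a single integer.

1 → match
2 → match
3 → match
4 → no match
Total matched: 3

3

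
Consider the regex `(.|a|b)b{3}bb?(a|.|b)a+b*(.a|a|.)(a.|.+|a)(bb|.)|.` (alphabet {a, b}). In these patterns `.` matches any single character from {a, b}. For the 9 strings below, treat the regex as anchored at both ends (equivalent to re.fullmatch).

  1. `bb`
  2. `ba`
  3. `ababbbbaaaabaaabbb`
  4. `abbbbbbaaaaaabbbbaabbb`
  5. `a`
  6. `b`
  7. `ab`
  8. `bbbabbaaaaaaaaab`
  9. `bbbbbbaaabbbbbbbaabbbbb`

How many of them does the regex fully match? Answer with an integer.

1 → no match
2 → no match
3 → no match
4 → match
5 → match
6 → match
7 → no match
8 → no match
9 → match
Total matched: 4

4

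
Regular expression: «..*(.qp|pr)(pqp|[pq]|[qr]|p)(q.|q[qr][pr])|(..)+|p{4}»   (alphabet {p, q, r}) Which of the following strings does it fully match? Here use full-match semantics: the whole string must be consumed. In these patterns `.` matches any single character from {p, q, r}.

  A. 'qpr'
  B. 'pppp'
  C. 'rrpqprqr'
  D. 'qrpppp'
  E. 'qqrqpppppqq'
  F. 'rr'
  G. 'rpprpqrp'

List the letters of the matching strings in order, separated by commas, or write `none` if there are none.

B, C, D, F, G

A → no match
B → match
C → match
D → match
E → no match
F → match
G → match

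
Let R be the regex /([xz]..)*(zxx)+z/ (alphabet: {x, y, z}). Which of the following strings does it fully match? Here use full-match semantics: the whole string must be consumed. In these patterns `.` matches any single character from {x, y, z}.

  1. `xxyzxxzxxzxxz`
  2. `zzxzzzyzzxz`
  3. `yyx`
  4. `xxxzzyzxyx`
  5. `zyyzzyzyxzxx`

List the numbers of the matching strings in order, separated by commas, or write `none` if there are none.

1

1 → match
2 → no match — must end with `zxxz`
3 → no match — must end with `zxxz`
4 → no match — must end with `zxxz`
5 → no match — must end with `zxxz`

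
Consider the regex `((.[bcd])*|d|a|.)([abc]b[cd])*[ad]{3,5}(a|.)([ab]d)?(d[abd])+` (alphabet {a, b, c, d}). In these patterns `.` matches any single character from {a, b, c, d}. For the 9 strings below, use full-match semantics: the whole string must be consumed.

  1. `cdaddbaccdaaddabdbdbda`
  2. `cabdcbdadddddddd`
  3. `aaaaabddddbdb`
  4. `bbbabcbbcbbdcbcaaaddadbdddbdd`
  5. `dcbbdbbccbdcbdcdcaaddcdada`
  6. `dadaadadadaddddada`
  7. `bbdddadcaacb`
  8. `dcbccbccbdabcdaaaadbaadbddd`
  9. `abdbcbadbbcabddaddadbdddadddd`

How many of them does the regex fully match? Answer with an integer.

4

1 → match
2 → match
3 → match
4 → no match
5 → no match
6 → no match
7 → no match
8 → no match
9 → match
Total matched: 4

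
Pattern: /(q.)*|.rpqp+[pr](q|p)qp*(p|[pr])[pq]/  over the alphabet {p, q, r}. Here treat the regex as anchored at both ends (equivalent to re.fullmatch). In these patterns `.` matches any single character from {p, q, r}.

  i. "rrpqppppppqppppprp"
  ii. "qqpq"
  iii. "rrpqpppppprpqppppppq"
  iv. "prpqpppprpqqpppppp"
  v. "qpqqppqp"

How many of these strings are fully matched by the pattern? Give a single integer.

i → match
ii → no match
iii → match
iv → no match
v → no match
Total matched: 2

2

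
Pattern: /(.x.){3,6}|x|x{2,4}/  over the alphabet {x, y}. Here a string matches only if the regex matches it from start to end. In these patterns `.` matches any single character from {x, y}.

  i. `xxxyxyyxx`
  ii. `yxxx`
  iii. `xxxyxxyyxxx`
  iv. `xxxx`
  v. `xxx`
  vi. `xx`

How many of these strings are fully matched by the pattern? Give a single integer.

i → match
ii → no match
iii → no match
iv → match
v → match
vi → match
Total matched: 4

4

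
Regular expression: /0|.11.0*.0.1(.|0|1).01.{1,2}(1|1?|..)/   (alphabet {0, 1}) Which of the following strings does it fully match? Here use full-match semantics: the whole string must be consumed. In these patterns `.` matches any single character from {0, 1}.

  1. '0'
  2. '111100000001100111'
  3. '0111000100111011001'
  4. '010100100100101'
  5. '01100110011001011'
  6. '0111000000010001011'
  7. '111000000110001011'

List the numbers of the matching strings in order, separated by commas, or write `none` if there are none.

1. '0' → match
2 → match
3 → match
4 → no match
5 → no match
6 → match
7 → match

1, 2, 3, 6, 7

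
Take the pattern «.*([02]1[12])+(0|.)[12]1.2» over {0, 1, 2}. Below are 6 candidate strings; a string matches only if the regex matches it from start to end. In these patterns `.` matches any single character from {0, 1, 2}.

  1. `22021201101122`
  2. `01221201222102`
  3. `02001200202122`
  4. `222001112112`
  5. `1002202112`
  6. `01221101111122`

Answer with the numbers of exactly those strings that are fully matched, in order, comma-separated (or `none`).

1 → match
2 → match
3 → no match
4 → match
5 → no match
6 → match

1, 2, 4, 6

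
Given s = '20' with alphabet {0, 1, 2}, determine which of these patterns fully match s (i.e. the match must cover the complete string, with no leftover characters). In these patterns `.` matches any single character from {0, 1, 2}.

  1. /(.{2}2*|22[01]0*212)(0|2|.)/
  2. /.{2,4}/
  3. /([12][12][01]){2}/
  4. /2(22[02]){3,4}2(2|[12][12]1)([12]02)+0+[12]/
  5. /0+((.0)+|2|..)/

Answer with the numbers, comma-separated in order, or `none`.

2

1 → no match
2 → match
3 → no match
4 → no match — must start with '222'
5 → no match — must start with '0'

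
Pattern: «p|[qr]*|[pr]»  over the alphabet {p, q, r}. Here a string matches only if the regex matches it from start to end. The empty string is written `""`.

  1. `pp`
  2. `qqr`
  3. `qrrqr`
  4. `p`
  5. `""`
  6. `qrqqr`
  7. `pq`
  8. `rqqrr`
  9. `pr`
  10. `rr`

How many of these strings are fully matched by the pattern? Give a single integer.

7

1 → no match
2 → match
3 → match
4 → match
5 → match
6 → match
7 → no match
8 → match
9 → no match
10 → match
Total matched: 7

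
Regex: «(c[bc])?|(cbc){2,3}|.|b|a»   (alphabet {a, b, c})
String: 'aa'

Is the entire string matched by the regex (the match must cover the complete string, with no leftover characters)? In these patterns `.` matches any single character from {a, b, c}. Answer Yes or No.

No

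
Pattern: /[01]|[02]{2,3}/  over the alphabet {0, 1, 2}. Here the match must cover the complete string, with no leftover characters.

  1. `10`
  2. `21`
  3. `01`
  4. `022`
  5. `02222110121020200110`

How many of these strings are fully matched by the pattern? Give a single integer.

1 → no match
2 → no match
3 → no match
4 → match
5 → no match
Total matched: 1

1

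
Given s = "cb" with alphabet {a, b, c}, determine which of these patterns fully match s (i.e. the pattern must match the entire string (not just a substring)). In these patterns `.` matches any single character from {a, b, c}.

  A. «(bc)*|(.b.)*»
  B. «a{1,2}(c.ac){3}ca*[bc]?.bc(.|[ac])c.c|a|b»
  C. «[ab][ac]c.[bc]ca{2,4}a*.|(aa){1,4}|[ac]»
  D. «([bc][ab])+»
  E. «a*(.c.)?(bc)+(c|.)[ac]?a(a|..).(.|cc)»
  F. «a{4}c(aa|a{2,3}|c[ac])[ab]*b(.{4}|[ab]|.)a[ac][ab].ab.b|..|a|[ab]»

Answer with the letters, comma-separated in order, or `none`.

D, F

A → no match
B → no match
C → no match
D → match
E → no match
F → match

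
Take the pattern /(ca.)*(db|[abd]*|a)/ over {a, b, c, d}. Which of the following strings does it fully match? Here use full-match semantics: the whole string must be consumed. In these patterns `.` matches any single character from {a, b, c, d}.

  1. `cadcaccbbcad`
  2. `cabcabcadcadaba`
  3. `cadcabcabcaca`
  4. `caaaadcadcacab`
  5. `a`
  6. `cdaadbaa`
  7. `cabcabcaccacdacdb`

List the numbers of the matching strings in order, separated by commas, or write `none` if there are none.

1. `cadcaccbbcad` → no match
2 → match
3 → match
4 → no match
5. `a` → match
6. `cdaadbaa` → no match
7 → no match

2, 3, 5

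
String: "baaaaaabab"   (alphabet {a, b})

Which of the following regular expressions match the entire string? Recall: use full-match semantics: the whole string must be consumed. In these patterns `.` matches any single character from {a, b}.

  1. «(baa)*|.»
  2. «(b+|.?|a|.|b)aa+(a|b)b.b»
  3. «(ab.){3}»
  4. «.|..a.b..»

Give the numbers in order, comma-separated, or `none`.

1 → no match
2 → match
3 → no match — must start with "ab"
4 → no match

2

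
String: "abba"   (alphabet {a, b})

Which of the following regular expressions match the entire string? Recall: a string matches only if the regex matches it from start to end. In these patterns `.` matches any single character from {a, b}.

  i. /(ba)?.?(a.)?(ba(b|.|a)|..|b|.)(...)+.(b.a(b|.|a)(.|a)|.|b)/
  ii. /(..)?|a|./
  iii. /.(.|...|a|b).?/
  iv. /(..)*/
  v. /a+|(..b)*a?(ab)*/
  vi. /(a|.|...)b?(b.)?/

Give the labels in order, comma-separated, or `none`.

i → no match
ii → no match
iii → match
iv → match
v → match
vi → match

iii, iv, v, vi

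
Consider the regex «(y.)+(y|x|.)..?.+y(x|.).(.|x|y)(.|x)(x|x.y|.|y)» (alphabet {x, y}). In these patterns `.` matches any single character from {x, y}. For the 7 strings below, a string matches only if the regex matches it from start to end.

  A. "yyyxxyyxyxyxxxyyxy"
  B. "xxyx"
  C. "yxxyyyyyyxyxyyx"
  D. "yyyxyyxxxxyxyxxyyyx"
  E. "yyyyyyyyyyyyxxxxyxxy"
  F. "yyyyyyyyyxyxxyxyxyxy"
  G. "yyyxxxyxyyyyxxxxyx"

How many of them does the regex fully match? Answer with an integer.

A → no match
B. "xxyx" → no match — must start with "y"
C → no match
D → no match
E → no match
F → no match
G → no match
Total matched: 0

0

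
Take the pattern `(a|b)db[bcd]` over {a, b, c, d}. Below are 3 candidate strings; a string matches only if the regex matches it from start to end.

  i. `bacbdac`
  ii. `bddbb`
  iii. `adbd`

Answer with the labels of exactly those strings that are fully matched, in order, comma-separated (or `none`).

i → no match
ii → no match
iii → match

iii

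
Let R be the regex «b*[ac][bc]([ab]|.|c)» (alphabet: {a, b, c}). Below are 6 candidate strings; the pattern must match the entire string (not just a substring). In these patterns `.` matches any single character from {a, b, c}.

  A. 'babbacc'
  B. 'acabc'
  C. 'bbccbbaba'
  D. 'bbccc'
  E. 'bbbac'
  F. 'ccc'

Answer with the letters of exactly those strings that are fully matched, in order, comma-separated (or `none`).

A → no match
B → no match
C → no match
D → match
E → no match
F → match

D, F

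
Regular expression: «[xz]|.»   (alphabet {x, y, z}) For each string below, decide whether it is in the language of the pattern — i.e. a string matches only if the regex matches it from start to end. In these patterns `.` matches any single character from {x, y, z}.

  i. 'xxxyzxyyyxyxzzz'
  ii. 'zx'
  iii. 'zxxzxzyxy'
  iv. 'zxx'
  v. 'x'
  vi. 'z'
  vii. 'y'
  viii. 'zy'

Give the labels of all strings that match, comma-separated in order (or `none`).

i → no match
ii → no match
iii → no match
iv → no match
v → match
vi → match
vii → match
viii → no match

v, vi, vii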